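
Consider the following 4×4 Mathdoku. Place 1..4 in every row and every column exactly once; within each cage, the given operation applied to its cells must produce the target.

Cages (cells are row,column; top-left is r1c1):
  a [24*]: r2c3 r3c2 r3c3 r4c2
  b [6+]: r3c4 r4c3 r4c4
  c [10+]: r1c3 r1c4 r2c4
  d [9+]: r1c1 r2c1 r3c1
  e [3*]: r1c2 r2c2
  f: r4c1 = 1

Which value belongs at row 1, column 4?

2

Cage f is a single given cell, which forces r4c1 = 1.
Cage b has sum 6, so r3c4 = 1.
Cage a needs product 24, leaving r2c3 = 1.
Cage e needs two cells with product 3, leaving r1c2 = 1.
1 is placed in row 2, which forces r2c2 = 3.
Row 2 now contains 3, so r2c4 = 4.
Cage c has sum 10, leaving r1c3 = 4.
Column 4 already has 4, leaving r1c4 = 2.
4 is placed in row 2, leaving r2c1 = 2.
The 4 cells of cage a must have product 24; hence r3c3 = 3.
Column 3 now contains 3, which forces r4c3 = 2.
2 is placed in column 4; hence r4c4 = 3.
4 is placed in row 1, leaving r1c1 = 3.
Row 3 already has 3, so r3c1 = 4.
Cage a needs product 24, so r3c2 = 2.
Row 4 now contains 2, leaving r4c2 = 4.
Completed grid: 3 1 4 2 / 2 3 1 4 / 4 2 3 1 / 1 4 2 3.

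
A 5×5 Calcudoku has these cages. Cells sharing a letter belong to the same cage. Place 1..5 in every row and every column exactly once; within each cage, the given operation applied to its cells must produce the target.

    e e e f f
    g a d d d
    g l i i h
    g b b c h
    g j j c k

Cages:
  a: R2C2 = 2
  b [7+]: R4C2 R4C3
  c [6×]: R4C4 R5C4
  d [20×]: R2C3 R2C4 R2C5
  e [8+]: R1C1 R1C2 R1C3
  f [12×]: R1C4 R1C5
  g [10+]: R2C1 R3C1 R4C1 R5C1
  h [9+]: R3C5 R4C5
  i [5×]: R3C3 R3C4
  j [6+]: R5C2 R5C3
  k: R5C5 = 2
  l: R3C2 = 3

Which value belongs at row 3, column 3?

5

Cage a is a single given cell, which forces R2C2 = 2.
L is a freebie, which forces R3C2 = 3.
K is a freebie, leaving R5C5 = 2.
The two cells of cage c must have product 6, leaving R4C4 = 2.
Row 5 now contains 2; hence R5C4 = 3.
Column 4 now contains 3, which forces R1C4 = 4.
Cage f needs two cells with product 12; hence R1C5 = 3.
The 4 cells of cage g must have sum 10; hence R3C1 = 2.
The two cells of cage b must have sum 7, leaving R4C2 = 4.
2 is placed in row 4, so R4C3 = 3.
Row 4 now contains 4, which forces R4C5 = 5.
Cage e needs sum 8, which forces R1C3 = 2.
Cage g needs sum 10, leaving R2C1 = 3.
5 is placed in column 5, which forces R3C5 = 4.
Row 4 now contains 3, leaving R4C1 = 1.
Cage g needs sum 10, so R5C1 = 4.
Column 1 already has 1, so R1C1 = 5.
Cage e needs sum 8, which forces R1C2 = 1.
The 3 cells of cage d must have product 20, which forces R2C3 = 4.
Cage d has product 20, which forces R2C4 = 5.
Column 5 now contains 4, leaving R2C5 = 1.
Column 4 already has 5, which forces R3C4 = 1.
Column 2 already has 1, leaving R5C2 = 5.
Row 5 now contains 5, leaving R5C3 = 1.
Row 3 now contains 1; hence R3C3 = 5.
Filled in: 5 1 2 4 3 / 3 2 4 5 1 / 2 3 5 1 4 / 1 4 3 2 5 / 4 5 1 3 2.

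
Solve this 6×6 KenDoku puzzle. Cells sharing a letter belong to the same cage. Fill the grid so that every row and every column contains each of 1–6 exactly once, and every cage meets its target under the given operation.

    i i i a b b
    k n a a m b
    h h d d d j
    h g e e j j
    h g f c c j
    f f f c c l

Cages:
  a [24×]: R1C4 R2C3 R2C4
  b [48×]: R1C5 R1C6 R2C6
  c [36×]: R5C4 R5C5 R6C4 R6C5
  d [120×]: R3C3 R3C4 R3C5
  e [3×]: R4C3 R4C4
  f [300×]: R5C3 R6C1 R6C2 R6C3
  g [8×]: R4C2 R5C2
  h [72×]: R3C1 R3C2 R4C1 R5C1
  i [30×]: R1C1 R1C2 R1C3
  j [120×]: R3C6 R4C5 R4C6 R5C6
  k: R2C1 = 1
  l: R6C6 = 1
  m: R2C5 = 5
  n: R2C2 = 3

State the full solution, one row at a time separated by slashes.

K is a freebie, leaving R2C1 = 1.
Cage n is a single given cell, so R2C2 = 3.
M is a freebie, which forces R2C5 = 5.
The 4 cells of cage f must have product 300, leaving R5C3 = 5.
L is a freebie, which forces R6C6 = 1.
The 3 cells of cage d must have product 120; hence R3C4 = 5.
Cage j has product 120; hence R4C6 = 5.
The only place for 1 in row 3 is R3C2.
Row 3 needs a 2, and only R3C6 is open for it.
The only place for 3 in row 3 is R3C1.
In row 4, 6 can only go at R4C1, so R4C1 = 6.
6 is placed in column 1, so R5C1 = 4.
Row 5 already has 4, which forces R5C2 = 2.
Column 2 now contains 2, leaving R4C2 = 4.
4 is placed in row 4, which forces R4C5 = 2.
2 is placed in column 5, leaving R1C5 = 4.
Cage b has product 48, leaving R1C6 = 3.
Cage b needs product 48, which forces R2C6 = 4.
Column 5 already has 4; hence R3C5 = 6.
Cage j needs product 120, leaving R5C6 = 6.
Column 5 now contains 6, which forces R6C5 = 3.
Cage i has product 30, which forces R1C1 = 5.
Cage i has product 30, which forces R1C2 = 6.
Row 1 already has 3, which forces R1C3 = 1.
Cage a has product 24, leaving R1C4 = 2.
Cage a needs product 24; hence R2C3 = 2.
The 3 cells of cage a must have product 24, which forces R2C4 = 6.
Row 3 now contains 6; hence R3C3 = 4.
1 is placed in column 3; hence R4C3 = 3.
3 is placed in row 4, leaving R4C4 = 1.
The 4 cells of cage c must have product 36; hence R5C4 = 3.
Column 5 now contains 3; hence R5C5 = 1.
Column 1 now contains 5, leaving R6C1 = 2.
Column 2 already has 6; hence R6C2 = 5.
Column 3 now contains 2; hence R6C3 = 6.
Cage c needs product 36, which forces R6C4 = 4.

5 6 1 2 4 3 / 1 3 2 6 5 4 / 3 1 4 5 6 2 / 6 4 3 1 2 5 / 4 2 5 3 1 6 / 2 5 6 4 3 1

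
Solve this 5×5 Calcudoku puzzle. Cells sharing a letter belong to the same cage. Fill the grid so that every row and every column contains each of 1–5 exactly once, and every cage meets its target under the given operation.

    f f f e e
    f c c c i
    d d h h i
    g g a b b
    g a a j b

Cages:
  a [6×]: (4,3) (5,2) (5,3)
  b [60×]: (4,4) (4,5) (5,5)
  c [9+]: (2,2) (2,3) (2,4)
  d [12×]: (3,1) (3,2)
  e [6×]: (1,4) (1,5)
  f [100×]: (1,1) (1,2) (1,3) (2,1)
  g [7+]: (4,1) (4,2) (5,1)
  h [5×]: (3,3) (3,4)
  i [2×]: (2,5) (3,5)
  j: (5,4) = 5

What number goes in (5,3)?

1

Cage f has product 100; hence (2,1) = 5.
Cage j is given, so (5,4) = 5.
The two cells of cage h must have product 5, leaving (3,3) = 5.
Column 4 already has 5, leaving (3,4) = 1.
Row 3 already has 1, so (3,5) = 2.
Cage b needs product 60, so (4,5) = 5.
The 4 cells of cage f must have product 100, so (1,2) = 5.
Cage e needs two cells with product 6, which forces (1,4) = 2.
Column 5 now contains 2; hence (1,5) = 3.
Column 5 now contains 2, leaving (2,5) = 1.
Column 5 already has 3; hence (5,5) = 4.
Cage b needs product 60, so (4,4) = 3.
Column 4 already has 3, so (2,4) = 4.
Column 1 needs a 3, and only (3,1) is open for it.
Row 3 now contains 3, leaving (3,2) = 4.
Cage g has sum 7, so (4,1) = 4.
4 is placed in column 1, which forces (1,1) = 1.
The 4 cells of cage f must have product 100, which forces (1,3) = 4.
1 is placed in column 1, which forces (5,1) = 2.
Cage g needs sum 7, which forces (4,2) = 1.
The 3 cells of cage a must have product 6, so (4,3) = 2.
Column 2 now contains 1; hence (5,2) = 3.
Row 5 already has 3, which forces (5,3) = 1.
Column 2 now contains 3, so (2,2) = 2.
Column 3 already has 2, so (2,3) = 3.
Filled in: 1 5 4 2 3 / 5 2 3 4 1 / 3 4 5 1 2 / 4 1 2 3 5 / 2 3 1 5 4.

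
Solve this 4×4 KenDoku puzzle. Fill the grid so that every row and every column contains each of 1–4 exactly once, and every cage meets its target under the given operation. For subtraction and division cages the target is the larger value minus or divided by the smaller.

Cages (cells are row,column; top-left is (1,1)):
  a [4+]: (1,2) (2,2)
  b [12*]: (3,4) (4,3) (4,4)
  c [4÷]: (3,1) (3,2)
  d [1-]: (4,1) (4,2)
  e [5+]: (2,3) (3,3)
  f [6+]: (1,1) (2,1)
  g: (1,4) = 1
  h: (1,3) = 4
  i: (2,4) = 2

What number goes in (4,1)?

3

Cage h is given, which forces (1,3) = 4.
G is a freebie; hence (1,4) = 1.
Cage i is given, leaving (2,4) = 2.
Row 1 already has 4, leaving (1,1) = 2.
1 is placed in row 1, so (1,2) = 3.
Row 2 now contains 2, so (2,1) = 4.
Cage a's pair has sum 4, which forces (2,2) = 1.
Cage e's pair has sum 5, so (2,3) = 3.
Column 1 now contains 4, which forces (3,1) = 1.
Column 2 already has 1, leaving (3,2) = 4.
The two cells of cage e must have sum 5, which forces (3,3) = 2.
4 is placed in row 3, leaving (3,4) = 3.
1 is placed in column 1, which forces (4,1) = 3.
4 is placed in column 2; hence (4,2) = 2.
Cage b has product 12, so (4,3) = 1.
Column 4 now contains 3; hence (4,4) = 4.
The full grid is 2 3 4 1 / 4 1 3 2 / 1 4 2 3 / 3 2 1 4.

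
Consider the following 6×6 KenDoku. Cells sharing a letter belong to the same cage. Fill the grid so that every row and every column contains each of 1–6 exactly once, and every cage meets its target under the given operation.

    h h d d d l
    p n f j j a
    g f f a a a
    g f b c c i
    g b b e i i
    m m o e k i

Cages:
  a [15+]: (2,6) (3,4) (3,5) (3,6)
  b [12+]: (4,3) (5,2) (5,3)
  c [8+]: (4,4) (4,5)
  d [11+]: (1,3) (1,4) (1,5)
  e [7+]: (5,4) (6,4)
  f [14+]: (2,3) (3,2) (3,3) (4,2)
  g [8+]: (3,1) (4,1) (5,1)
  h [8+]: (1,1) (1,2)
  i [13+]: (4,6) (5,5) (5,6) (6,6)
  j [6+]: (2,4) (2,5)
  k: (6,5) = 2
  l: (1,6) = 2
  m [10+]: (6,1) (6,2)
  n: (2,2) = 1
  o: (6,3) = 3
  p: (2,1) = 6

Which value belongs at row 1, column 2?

Cage l is given, so (1,6) = 2.
Cage p is given, which forces (2,1) = 6.
N is a freebie; hence (2,2) = 1.
Column 1 now contains 6, leaving (6,1) = 4.
Row 6 now contains 4, leaving (6,2) = 6.
Cage o is a single given cell, leaving (6,3) = 3.
Cage k is given, which forces (6,5) = 2.
Cage j's pair has sum 6, so (2,4) = 2.
Cage j's pair has sum 6; hence (2,5) = 4.
Column 4 now contains 2, which forces (5,4) = 6.
4 is placed in row 2, so (2,3) = 5.
Row 2 already has 5, leaving (2,6) = 3.
Cage e needs two cells with sum 7, so (6,4) = 1.
Row 6 now contains 1; hence (6,6) = 5.
Column 4 already has 1, leaving (1,4) = 4.
The 3 cells of cage b must have sum 12, leaving (4,3) = 6.
The 4 cells of cage i must have sum 13; hence (5,5) = 3.
Column 3 already has 6, leaving (1,3) = 1.
The 3 cells of cage d must have sum 11; hence (1,5) = 6.
The two cells of cage c must have sum 8, so (4,4) = 3.
Column 5 already has 3, leaving (4,5) = 5.
3 is placed in column 4, which forces (3,4) = 5.
5 is placed in column 5; hence (3,5) = 1.
Cage a needs sum 15, which forces (3,6) = 6.
Row 3 already has 1, leaving (3,1) = 2.
Row 3 already has 5, leaving (3,2) = 3.
Row 3 now contains 2; hence (3,3) = 4.
Cage g needs sum 8, leaving (4,1) = 1.
Row 4 now contains 1; hence (4,6) = 4.
The 3 cells of cage g must have sum 8, so (5,1) = 5.
Column 3 now contains 4, leaving (5,3) = 2.
4 is placed in column 6, leaving (5,6) = 1.
5 is placed in column 1, leaving (1,1) = 3.
Column 2 now contains 3; hence (1,2) = 5.
Row 4 now contains 4, which forces (4,2) = 2.
Row 5 now contains 2, leaving (5,2) = 4.
Completed grid: 3 5 1 4 6 2 / 6 1 5 2 4 3 / 2 3 4 5 1 6 / 1 2 6 3 5 4 / 5 4 2 6 3 1 / 4 6 3 1 2 5.

5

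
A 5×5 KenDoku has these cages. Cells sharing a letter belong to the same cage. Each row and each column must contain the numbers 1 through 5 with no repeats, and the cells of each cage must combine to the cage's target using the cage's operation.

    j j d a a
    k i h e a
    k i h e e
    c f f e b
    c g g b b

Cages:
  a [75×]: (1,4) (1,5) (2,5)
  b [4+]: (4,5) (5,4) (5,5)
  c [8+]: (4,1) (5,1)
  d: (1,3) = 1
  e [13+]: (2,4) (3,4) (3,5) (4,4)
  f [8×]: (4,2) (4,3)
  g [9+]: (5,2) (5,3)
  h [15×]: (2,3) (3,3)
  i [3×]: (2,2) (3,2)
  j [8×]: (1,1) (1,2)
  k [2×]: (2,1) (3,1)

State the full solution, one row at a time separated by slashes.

4 2 1 5 3 / 2 1 3 4 5 / 1 3 5 2 4 / 5 4 2 3 1 / 3 5 4 1 2

Cage d is given; hence (1,3) = 1.
Cage a needs product 75; hence (1,4) = 5.
Cage a needs product 75, leaving (1,5) = 3.
The 3 cells of cage a must have product 75, leaving (2,5) = 5.
Cage b has sum 4; hence (4,5) = 1.
The 3 cells of cage b must have sum 4; hence (5,4) = 1.
Cage b needs sum 4; hence (5,5) = 2.
Row 2 already has 5, which forces (2,3) = 3.
Cage h needs two cells with product 15, leaving (3,3) = 5.
Column 5 already has 2; hence (3,5) = 4.
Column 3 now contains 5, so (5,3) = 4.
3 is placed in row 2; hence (2,2) = 1.
The two cells of cage i must have product 3, leaving (3,2) = 3.
3 is placed in row 3; hence (3,4) = 2.
Cage f's pair has product 8, which forces (4,2) = 4.
4 is placed in column 3, so (4,3) = 2.
Row 4 already has 4; hence (4,4) = 3.
Row 5 now contains 4, which forces (5,2) = 5.
Cage j's pair has product 8; hence (1,1) = 4.
Column 2 already has 4, which forces (1,2) = 2.
Row 2 now contains 1, which forces (2,1) = 2.
2 is placed in column 4; hence (2,4) = 4.
Row 3 already has 2, so (3,1) = 1.
3 is placed in row 4, which forces (4,1) = 5.
Row 5 now contains 5, so (5,1) = 3.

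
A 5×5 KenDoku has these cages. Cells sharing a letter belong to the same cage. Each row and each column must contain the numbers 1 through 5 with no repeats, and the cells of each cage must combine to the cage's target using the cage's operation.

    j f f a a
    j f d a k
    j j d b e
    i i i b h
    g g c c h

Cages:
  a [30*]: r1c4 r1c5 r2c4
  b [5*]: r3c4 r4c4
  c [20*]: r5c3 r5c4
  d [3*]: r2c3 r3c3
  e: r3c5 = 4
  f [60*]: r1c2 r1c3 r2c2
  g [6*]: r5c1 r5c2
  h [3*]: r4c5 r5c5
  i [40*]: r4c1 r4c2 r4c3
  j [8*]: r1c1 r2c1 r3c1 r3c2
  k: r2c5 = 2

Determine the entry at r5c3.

5

Cage k is a single given cell, so r2c5 = 2.
Cage j needs product 8, so r3c2 = 1.
Row 3 now contains 1, so r3c3 = 3.
Row 3 now contains 1, so r3c4 = 5.
Cage e is a single given cell, leaving r3c5 = 4.
5 is placed in column 4; hence r4c4 = 1.
Row 4 now contains 1; hence r4c5 = 3.
5 is placed in column 4, so r5c4 = 4.
Column 5 now contains 3, leaving r5c5 = 1.
Cage a has product 30; hence r1c4 = 2.
Column 5 now contains 3, leaving r1c5 = 5.
Column 3 now contains 3; hence r2c3 = 1.
5 is placed in column 4, so r2c4 = 3.
Row 3 now contains 4, leaving r3c1 = 2.
Column 1 already has 2, so r5c1 = 3.
Row 5 already has 3, which forces r5c2 = 2.
4 is placed in row 5; hence r5c3 = 5.
Cage j has product 8, which forces r1c1 = 1.
Cage f needs product 60; hence r1c2 = 3.
5 is placed in row 1, which forces r1c3 = 4.
1 is placed in row 2, leaving r2c1 = 4.
Cage f has product 60, so r2c2 = 5.
4 is placed in column 1, leaving r4c1 = 5.
Column 2 already has 5, so r4c2 = 4.
Cage i needs product 40, so r4c3 = 2.
The full grid is 1 3 4 2 5 / 4 5 1 3 2 / 2 1 3 5 4 / 5 4 2 1 3 / 3 2 5 4 1.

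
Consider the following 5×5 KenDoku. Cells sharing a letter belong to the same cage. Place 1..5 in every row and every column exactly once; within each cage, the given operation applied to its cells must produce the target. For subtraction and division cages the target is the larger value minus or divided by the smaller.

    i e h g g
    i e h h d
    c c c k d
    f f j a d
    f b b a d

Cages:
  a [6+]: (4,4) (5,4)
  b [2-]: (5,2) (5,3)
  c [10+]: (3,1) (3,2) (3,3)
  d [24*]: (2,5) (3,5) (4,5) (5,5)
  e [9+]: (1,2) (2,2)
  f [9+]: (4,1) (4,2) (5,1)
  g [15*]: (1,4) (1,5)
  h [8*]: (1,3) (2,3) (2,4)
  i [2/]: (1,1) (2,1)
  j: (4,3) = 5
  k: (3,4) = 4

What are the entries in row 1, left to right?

2 4 1 3 5

Cage k is a single given cell; hence (3,4) = 4.
Cage j is given, so (4,3) = 5.
Cage a needs two cells with sum 6, leaving (4,4) = 1.
Cage a needs two cells with sum 6; hence (5,4) = 5.
Column 4 now contains 5, which forces (1,4) = 3.
The two cells of cage g must have product 15; hence (1,5) = 5.
1 is placed in column 4, leaving (2,4) = 2.
Cage i needs two cells with quotient 2, so (1,1) = 2.
Row 1 now contains 5; hence (1,2) = 4.
Row 1 now contains 4, which forces (1,3) = 1.
Cage e's pair has sum 9, which forces (2,2) = 5.
1 is placed in column 3, so (2,3) = 4.
Row 2 already has 4; hence (2,1) = 1.
Row 2 already has 1, which forces (2,5) = 3.
Cage c has sum 10, so (3,1) = 5.
Cage f needs sum 9, leaving (4,2) = 2.
Row 4 already has 2, leaving (4,5) = 4.
Cage b needs two cells with difference 2; hence (5,2) = 1.
The two cells of cage b must have difference 2, so (5,3) = 3.
1 is placed in row 5, so (5,5) = 2.
2 is placed in column 2; hence (3,2) = 3.
3 is placed in column 3, which forces (3,3) = 2.
Column 5 now contains 2; hence (3,5) = 1.
4 is placed in row 4, leaving (4,1) = 3.
3 is placed in row 5, which forces (5,1) = 4.
Filled in: 2 4 1 3 5 / 1 5 4 2 3 / 5 3 2 4 1 / 3 2 5 1 4 / 4 1 3 5 2.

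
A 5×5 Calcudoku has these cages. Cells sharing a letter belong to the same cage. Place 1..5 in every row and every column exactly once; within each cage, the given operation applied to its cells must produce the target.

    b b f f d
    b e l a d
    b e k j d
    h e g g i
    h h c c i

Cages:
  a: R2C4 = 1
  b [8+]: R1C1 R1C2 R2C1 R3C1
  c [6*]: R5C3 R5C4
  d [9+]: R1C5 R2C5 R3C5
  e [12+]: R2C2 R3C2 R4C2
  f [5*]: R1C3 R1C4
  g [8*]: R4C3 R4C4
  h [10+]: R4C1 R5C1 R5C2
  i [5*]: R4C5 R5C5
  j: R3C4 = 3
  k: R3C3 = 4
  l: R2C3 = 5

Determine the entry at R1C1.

L is a freebie, leaving R2C3 = 5.
Cage a is given; hence R2C4 = 1.
Cage k is a single given cell, so R3C3 = 4.
J is a freebie, so R3C4 = 3.
Column 3 already has 4, so R4C3 = 2.
Row 4 now contains 2, so R4C4 = 4.
Column 3 now contains 2, so R5C3 = 3.
Column 4 already has 3, leaving R5C4 = 2.
Column 3 now contains 5, leaving R1C3 = 1.
1 is placed in column 4; hence R1C4 = 5.
Cage e needs sum 12; hence R2C2 = 4.
4 is placed in row 2, leaving R2C5 = 3.
3 is placed in row 3, so R3C2 = 5.
The 3 cells of cage e must have sum 12, so R4C2 = 3.
5 is placed in column 2; hence R5C2 = 1.
Row 5 now contains 1, which forces R5C5 = 5.
The 4 cells of cage b must have sum 8; hence R1C1 = 3.
1 is placed in row 1; hence R1C2 = 2.
Column 5 already has 3, leaving R1C5 = 4.
3 is placed in row 2, so R2C1 = 2.
Cage b has sum 8, which forces R3C1 = 1.
Cage d has sum 9, so R3C5 = 2.
Cage h needs sum 10, which forces R4C1 = 5.
5 is placed in column 5, leaving R4C5 = 1.
Row 5 already has 5, which forces R5C1 = 4.
Filled in: 3 2 1 5 4 / 2 4 5 1 3 / 1 5 4 3 2 / 5 3 2 4 1 / 4 1 3 2 5.

3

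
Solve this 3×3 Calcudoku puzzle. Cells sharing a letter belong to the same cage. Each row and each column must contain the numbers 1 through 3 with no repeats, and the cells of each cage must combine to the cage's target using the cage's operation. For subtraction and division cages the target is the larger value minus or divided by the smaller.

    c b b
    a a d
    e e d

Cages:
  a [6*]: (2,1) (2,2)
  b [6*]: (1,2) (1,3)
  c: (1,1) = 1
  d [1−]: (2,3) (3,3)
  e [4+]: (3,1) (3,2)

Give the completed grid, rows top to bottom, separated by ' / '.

1 2 3 / 2 3 1 / 3 1 2

Cage c is given, so (1,1) = 1.
1 is placed in column 1, so (3,1) = 3.
Row 3 already has 3, so (3,2) = 1.
1 is placed in row 3, so (3,3) = 2.
The two cells of cage b must have product 6, which forces (1,2) = 2.
2 is placed in column 3, which forces (1,3) = 3.
Column 1 now contains 3, which forces (2,1) = 2.
The two cells of cage a must have product 6, leaving (2,2) = 3.
3 is placed in column 3, so (2,3) = 1.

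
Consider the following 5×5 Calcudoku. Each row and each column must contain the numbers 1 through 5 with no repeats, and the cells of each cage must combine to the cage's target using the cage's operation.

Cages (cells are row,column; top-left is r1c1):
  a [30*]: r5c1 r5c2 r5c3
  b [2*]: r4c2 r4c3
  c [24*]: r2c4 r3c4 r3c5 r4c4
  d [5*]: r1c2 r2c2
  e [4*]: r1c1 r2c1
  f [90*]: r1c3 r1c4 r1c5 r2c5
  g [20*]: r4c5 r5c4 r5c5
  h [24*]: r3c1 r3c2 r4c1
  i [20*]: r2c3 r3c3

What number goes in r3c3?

5

The 4 cells of cage f must have product 90; hence r2c5 = 3.
In row 1, 4 can only go at r1c1, so r1c1 = 4.
Column 1 already has 4, leaving r2c1 = 1.
Row 2 now contains 1; hence r2c2 = 5.
Row 2 now contains 5, which forces r2c3 = 4.
4 is placed in row 2, which forces r2c4 = 2.
The 3 cells of cage h must have product 24, which forces r3c2 = 4.
Column 3 now contains 4; hence r3c3 = 5.
Column 2 already has 5, which forces r1c2 = 1.
Cage c needs product 24; hence r3c4 = 3.
The 4 cells of cage c must have product 24; hence r3c5 = 1.
1 is placed in column 2, leaving r4c2 = 2.
2 is placed in row 4, leaving r4c3 = 1.
Cage c needs product 24, so r4c4 = 4.
Row 4 already has 4, which forces r4c5 = 5.
Cage a needs product 30, so r5c1 = 5.
Column 2 already has 2; hence r5c2 = 3.
Row 5 already has 3, leaving r5c3 = 2.
Row 5 now contains 5; hence r5c4 = 1.
Column 5 now contains 5; hence r5c5 = 4.
2 is placed in column 3, leaving r1c3 = 3.
Column 4 already has 3; hence r1c4 = 5.
Column 5 now contains 5, so r1c5 = 2.
Row 3 now contains 3; hence r3c1 = 2.
2 is placed in row 4, which forces r4c1 = 3.
Filled in: 4 1 3 5 2 / 1 5 4 2 3 / 2 4 5 3 1 / 3 2 1 4 5 / 5 3 2 1 4.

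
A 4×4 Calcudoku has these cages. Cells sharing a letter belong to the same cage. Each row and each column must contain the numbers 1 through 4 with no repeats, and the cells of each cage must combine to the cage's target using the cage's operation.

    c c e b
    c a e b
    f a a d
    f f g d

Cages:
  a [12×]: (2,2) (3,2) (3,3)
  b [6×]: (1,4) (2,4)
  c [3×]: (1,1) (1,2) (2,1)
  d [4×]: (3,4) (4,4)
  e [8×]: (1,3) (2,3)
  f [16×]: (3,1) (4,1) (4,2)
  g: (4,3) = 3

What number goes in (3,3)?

Cage c needs product 3, which forces (1,1) = 3.
Cage c needs product 3, so (1,2) = 1.
3 is placed in row 1, so (1,4) = 2.
Cage c needs product 3; hence (2,1) = 1.
Column 4 now contains 2, so (2,4) = 3.
1 is placed in column 1, leaving (4,1) = 4.
Row 4 now contains 4, leaving (4,2) = 2.
Cage g is given; hence (4,3) = 3.
Row 4 now contains 4, so (4,4) = 1.
Row 1 already has 2; hence (1,3) = 4.
Column 2 already has 2, leaving (2,2) = 4.
Cage e's pair has product 8, so (2,3) = 2.
4 is placed in column 1, leaving (3,1) = 2.
Cage a has product 12, so (3,2) = 3.
The 3 cells of cage a must have product 12, leaving (3,3) = 1.
Column 4 now contains 1; hence (3,4) = 4.
Completed grid: 3 1 4 2 / 1 4 2 3 / 2 3 1 4 / 4 2 3 1.

1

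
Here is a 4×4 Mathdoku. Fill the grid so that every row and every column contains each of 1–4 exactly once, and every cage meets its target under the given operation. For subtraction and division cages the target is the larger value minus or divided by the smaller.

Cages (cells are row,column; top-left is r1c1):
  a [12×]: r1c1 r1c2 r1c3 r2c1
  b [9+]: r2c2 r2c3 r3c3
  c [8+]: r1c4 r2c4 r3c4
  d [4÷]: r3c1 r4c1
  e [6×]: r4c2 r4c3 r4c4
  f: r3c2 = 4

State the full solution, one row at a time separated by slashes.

Cage f is given, so r3c2 = 4.
The 3 cells of cage b must have sum 9; hence r2c3 = 4.
Row 3 now contains 4, so r3c1 = 1.
Row 3 now contains 1, leaving r3c4 = 3.
Cage d's pair has quotient 4, so r4c1 = 4.
Column 1 already has 4, which forces r1c1 = 3.
Cage c needs sum 8, leaving r1c4 = 4.
Column 1 now contains 1, so r2c1 = 2.
Cage b needs sum 9, which forces r2c2 = 3.
Column 4 already has 3, leaving r2c4 = 1.
Row 3 already has 3; hence r3c3 = 2.
Column 4 already has 1, leaving r4c4 = 2.
Cage a needs product 12, leaving r1c2 = 2.
Column 3 now contains 2, which forces r1c3 = 1.
2 is placed in row 4; hence r4c2 = 1.
Cage e needs product 6, leaving r4c3 = 3.

3 2 1 4 / 2 3 4 1 / 1 4 2 3 / 4 1 3 2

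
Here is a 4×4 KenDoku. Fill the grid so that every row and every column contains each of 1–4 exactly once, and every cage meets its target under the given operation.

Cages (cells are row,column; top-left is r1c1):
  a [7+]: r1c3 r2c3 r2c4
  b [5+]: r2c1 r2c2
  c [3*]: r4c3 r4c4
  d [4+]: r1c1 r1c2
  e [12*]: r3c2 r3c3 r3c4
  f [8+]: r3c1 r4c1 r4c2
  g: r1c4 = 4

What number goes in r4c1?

4

Cage g is given, so r1c4 = 4.
The only place for 2 in row 1 is r1c3.
The only place for 2 in row 3 is r3c1.
The 3 cells of cage f must have sum 8, so r4c1 = 4.
The 3 cells of cage f must have sum 8, leaving r4c2 = 2.
Cage b's pair has sum 5, which forces r2c1 = 1.
The two cells of cage b must have sum 5, which forces r2c2 = 4.
Row 2 already has 4, so r2c3 = 3.
Row 2 already has 1; hence r2c4 = 2.
3 is placed in column 3, leaving r4c3 = 1.
Row 4 now contains 1, leaving r4c4 = 3.
1 is placed in column 1, which forces r1c1 = 3.
The two cells of cage d must have sum 4, which forces r1c2 = 1.
The 3 cells of cage e must have product 12, which forces r3c2 = 3.
Column 3 now contains 1, so r3c3 = 4.
3 is placed in column 4, so r3c4 = 1.
Completed grid: 3 1 2 4 / 1 4 3 2 / 2 3 4 1 / 4 2 1 3.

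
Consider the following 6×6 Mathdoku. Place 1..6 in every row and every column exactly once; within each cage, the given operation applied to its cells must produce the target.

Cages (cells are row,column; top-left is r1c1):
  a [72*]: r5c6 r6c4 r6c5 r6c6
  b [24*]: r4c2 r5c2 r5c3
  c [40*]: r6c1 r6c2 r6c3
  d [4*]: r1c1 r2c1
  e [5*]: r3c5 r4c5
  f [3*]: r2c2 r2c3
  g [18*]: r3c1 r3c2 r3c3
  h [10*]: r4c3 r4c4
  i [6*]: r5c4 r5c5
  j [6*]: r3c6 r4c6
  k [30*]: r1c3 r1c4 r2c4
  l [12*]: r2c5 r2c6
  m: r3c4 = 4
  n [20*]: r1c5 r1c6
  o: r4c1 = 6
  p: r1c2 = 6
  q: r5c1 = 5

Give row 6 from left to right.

2 5 4 6 3 1

Cage p is given; hence r1c2 = 6.
M is a freebie, so r3c4 = 4.
Cage o is a single given cell, leaving r4c1 = 6.
Q is a freebie, which forces r5c1 = 5.
Cage g has product 18, leaving r3c3 = 6.
The only place for 5 in row 2 is r2c4.
Cage h's pair has product 10, so r4c3 = 5.
5 is placed in column 4, so r4c4 = 2.
Row 4 now contains 5, so r4c5 = 1.
2 is placed in row 4, leaving r4c6 = 3.
Cage k needs product 30, which forces r1c3 = 2.
2 is placed in column 4, so r1c4 = 3.
1 is placed in column 5; hence r3c5 = 5.
3 is placed in column 6, leaving r3c6 = 2.
3 is placed in row 4, leaving r4c2 = 4.
Column 3 now contains 2, leaving r5c3 = 3.
3 is placed in column 4; hence r5c4 = 1.
The 3 cells of cage c must have product 40, leaving r6c2 = 5.
Column 3 now contains 2, which forces r6c3 = 4.
Column 4 now contains 1; hence r6c4 = 6.
6 is placed in row 6, so r6c6 = 1.
Column 5 already has 5, which forces r1c5 = 4.
Cage n's pair has product 20, leaving r1c6 = 5.
Cage f needs two cells with product 3, leaving r2c2 = 3.
Column 3 already has 3, leaving r2c3 = 1.
Row 2 now contains 3, which forces r2c5 = 2.
3 is placed in column 2, so r3c2 = 1.
Row 5 already has 3, so r5c2 = 2.
Cage i's pair has product 6, so r5c5 = 6.
Row 5 now contains 6, leaving r5c6 = 4.
Row 6 now contains 4, leaving r6c1 = 2.
Column 5 already has 2; hence r6c5 = 3.
Row 1 already has 4, which forces r1c1 = 1.
Row 2 already has 1; hence r2c1 = 4.
Column 6 already has 4, so r2c6 = 6.
Row 3 already has 1; hence r3c1 = 3.
The full grid is 1 6 2 3 4 5 / 4 3 1 5 2 6 / 3 1 6 4 5 2 / 6 4 5 2 1 3 / 5 2 3 1 6 4 / 2 5 4 6 3 1.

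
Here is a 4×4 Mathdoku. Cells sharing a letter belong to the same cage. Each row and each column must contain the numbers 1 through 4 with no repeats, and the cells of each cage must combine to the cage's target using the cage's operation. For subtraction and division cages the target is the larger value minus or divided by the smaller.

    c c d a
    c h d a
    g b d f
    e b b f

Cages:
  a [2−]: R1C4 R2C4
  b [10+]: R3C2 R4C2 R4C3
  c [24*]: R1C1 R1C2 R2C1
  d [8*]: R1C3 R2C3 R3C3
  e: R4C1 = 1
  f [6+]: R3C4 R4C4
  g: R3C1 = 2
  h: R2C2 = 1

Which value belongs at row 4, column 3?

3

Cage h is given, so R2C2 = 1.
G is a freebie, which forces R3C1 = 2.
Row 3 already has 2, which forces R3C4 = 4.
E is a freebie, which forces R4C1 = 1.
Column 4 now contains 4, so R4C4 = 2.
Cage c needs product 24, leaving R1C2 = 2.
Row 1 now contains 2; hence R1C3 = 4.
Cage a needs two cells with difference 2, which forces R1C4 = 1.
Column 3 now contains 4, which forces R2C3 = 2.
Column 4 now contains 2, which forces R2C4 = 3.
Row 3 already has 4, which forces R3C2 = 3.
Row 3 already has 4, so R3C3 = 1.
Row 4 now contains 2, so R4C2 = 4.
Cage b has sum 10, which forces R4C3 = 3.
Row 1 now contains 4; hence R1C1 = 3.
3 is placed in row 2; hence R2C1 = 4.
Filled in: 3 2 4 1 / 4 1 2 3 / 2 3 1 4 / 1 4 3 2.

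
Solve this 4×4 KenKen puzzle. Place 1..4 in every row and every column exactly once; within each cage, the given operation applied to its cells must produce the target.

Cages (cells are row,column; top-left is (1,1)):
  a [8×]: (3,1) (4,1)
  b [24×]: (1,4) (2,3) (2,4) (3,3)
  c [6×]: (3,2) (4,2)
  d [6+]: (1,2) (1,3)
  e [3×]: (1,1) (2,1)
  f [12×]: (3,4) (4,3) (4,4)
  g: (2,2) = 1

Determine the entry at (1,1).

Cage g is given, which forces (2,2) = 1.
Cage e's pair has product 3, leaving (1,1) = 1.
Row 2 already has 1, which forces (2,1) = 3.
Cage b has product 24, which forces (1,4) = 3.
Cage b has product 24, leaving (3,3) = 1.
Cage f has product 12, so (3,4) = 4.
Cage f has product 12, which forces (4,3) = 3.
Cage f has product 12; hence (4,4) = 1.
Cage b has product 24; hence (2,3) = 4.
Column 4 already has 4, so (2,4) = 2.
Row 3 now contains 4, so (3,1) = 2.
Cage c's pair has product 6, which forces (3,2) = 3.
Cage a's pair has product 8, which forces (4,1) = 4.
Row 4 now contains 3; hence (4,2) = 2.
2 is placed in column 2, which forces (1,2) = 4.
4 is placed in column 3, which forces (1,3) = 2.
Completed grid: 1 4 2 3 / 3 1 4 2 / 2 3 1 4 / 4 2 3 1.

1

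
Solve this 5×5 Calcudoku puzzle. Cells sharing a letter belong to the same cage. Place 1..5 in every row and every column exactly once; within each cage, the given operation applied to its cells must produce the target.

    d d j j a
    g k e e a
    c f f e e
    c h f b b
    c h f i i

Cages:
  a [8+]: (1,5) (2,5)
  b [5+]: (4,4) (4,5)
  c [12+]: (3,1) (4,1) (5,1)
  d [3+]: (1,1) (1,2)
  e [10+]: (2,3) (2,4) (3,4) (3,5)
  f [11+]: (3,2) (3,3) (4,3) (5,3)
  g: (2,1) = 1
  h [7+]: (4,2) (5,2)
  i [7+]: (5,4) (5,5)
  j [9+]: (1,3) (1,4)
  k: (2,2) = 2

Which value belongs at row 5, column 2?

Cage g is a single given cell, so (2,1) = 1.
K is a freebie, leaving (2,2) = 2.
Column 1 now contains 1; hence (1,1) = 2.
2 is placed in column 2; hence (1,2) = 1.
In row 1, 3 can only go at (1,5), so (1,5) = 3.
3 is placed in column 5, so (2,5) = 5.
Row 5 needs a 1, and only (5,3) is open for it.
In row 5, 2 can only go at (5,5), so (5,5) = 2.
Cage e needs sum 10, which forces (3,4) = 2.
2 is placed in column 5, leaving (3,5) = 1.
Column 5 now contains 1, so (4,5) = 4.
The two cells of cage i must have sum 7, which forces (5,4) = 5.
Cage j needs two cells with sum 9, leaving (1,3) = 5.
Column 4 already has 5, so (1,4) = 4.
Column 4 already has 4, which forces (2,4) = 3.
4 is placed in row 4, leaving (4,2) = 3.
3 is placed in row 4, leaving (4,3) = 2.
4 is placed in row 4, which forces (4,4) = 1.
Cage h needs two cells with sum 7, leaving (5,2) = 4.
3 is placed in row 2, leaving (2,3) = 4.
Cage c has sum 12, which forces (3,1) = 4.
Column 2 now contains 3, so (3,2) = 5.
The 4 cells of cage f must have sum 11, which forces (3,3) = 3.
3 is placed in row 4; hence (4,1) = 5.
4 is placed in row 5; hence (5,1) = 3.
Filled in: 2 1 5 4 3 / 1 2 4 3 5 / 4 5 3 2 1 / 5 3 2 1 4 / 3 4 1 5 2.

4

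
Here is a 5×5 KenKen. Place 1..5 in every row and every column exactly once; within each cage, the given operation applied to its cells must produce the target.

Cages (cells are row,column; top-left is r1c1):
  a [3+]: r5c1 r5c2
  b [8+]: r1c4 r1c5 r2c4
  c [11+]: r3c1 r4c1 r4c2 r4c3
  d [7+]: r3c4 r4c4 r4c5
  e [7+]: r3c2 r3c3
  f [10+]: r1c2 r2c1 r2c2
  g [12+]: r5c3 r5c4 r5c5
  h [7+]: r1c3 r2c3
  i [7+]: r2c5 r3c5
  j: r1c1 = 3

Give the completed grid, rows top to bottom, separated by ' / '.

3 5 2 4 1 / 4 1 5 3 2 / 2 4 3 1 5 / 5 3 1 2 4 / 1 2 4 5 3

Cage j is a single given cell, leaving r1c1 = 3.
The only place for 1 in column 3 is r4c3.
Column 5 needs a 1, and only r1c5 is open for it.
The only place for 1 in column 4 is r3c4.
The only place for 3 in row 4 is r4c2.
Row 4 needs a 5, and only r4c1 is open for it.
Column 1 already has 5; hence r3c1 = 2.
2 is placed in column 1, leaving r5c1 = 1.
Row 5 already has 1; hence r5c2 = 2.
Cage f has sum 10, which forces r1c2 = 5.
Column 1 already has 1, leaving r2c1 = 4.
Cage f needs sum 10, so r2c2 = 1.
The two cells of cage e must have sum 7, leaving r3c2 = 4.
Cage e's pair has sum 7; hence r3c3 = 3.
Row 3 already has 3, which forces r3c5 = 5.
Cage h's pair has sum 7, so r1c3 = 2.
Row 1 now contains 2, so r1c4 = 4.
The two cells of cage h must have sum 7, leaving r2c3 = 5.
Row 2 now contains 5; hence r2c4 = 3.
Cage i needs two cells with sum 7, leaving r2c5 = 2.
Column 4 already has 4, which forces r4c4 = 2.
2 is placed in column 5, which forces r4c5 = 4.
Column 3 now contains 5, so r5c3 = 4.
Column 4 already has 3, so r5c4 = 5.
Column 5 now contains 4, leaving r5c5 = 3.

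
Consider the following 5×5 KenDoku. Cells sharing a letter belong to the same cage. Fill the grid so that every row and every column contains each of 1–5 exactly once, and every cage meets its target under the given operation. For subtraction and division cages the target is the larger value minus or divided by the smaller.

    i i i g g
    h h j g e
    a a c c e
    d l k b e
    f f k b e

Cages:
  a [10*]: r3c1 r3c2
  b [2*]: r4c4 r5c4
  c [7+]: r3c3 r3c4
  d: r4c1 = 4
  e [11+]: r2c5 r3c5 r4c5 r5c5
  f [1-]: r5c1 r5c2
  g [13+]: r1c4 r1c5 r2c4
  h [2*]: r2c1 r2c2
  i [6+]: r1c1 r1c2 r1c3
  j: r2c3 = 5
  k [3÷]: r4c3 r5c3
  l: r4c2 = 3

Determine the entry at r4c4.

2

Cage j is a single given cell; hence r2c3 = 5.
5 is placed in row 2; hence r2c4 = 4.
Cage d is a single given cell; hence r4c1 = 4.
Cage l is given, so r4c2 = 3.
Row 4 already has 3, so r4c3 = 1.
1 is placed in row 4; hence r4c4 = 2.
Row 4 now contains 2; hence r4c5 = 5.
Column 3 now contains 1, which forces r5c3 = 3.
2 is placed in column 4; hence r5c4 = 1.
1 is placed in row 5; hence r5c5 = 2.
The 3 cells of cage i must have sum 6, leaving r1c1 = 3.
Cage i has sum 6, so r1c2 = 1.
Column 3 already has 3, which forces r1c3 = 2.
Cage g has sum 13, which forces r1c4 = 5.
Column 5 already has 5; hence r1c5 = 4.
Column 2 now contains 1, which forces r2c2 = 2.
Column 2 now contains 2; hence r3c2 = 5.
2 is placed in column 3, so r3c3 = 4.
Column 4 now contains 5, which forces r3c4 = 3.
Row 3 now contains 3; hence r3c5 = 1.
Row 5 now contains 2; hence r5c1 = 5.
The two cells of cage f must have difference 1, leaving r5c2 = 4.
2 is placed in row 2, so r2c1 = 1.
Column 5 now contains 1, so r2c5 = 3.
5 is placed in row 3, leaving r3c1 = 2.
The full grid is 3 1 2 5 4 / 1 2 5 4 3 / 2 5 4 3 1 / 4 3 1 2 5 / 5 4 3 1 2.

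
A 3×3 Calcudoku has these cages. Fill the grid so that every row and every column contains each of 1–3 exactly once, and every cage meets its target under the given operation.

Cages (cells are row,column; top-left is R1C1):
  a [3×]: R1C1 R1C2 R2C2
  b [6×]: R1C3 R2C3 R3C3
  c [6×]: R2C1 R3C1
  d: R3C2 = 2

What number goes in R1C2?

3

Cage a needs product 3; hence R1C1 = 1.
The 3 cells of cage a must have product 3; hence R1C2 = 3.
Row 1 already has 3; hence R1C3 = 2.
Cage a needs product 3, so R2C2 = 1.
Row 2 already has 1; hence R2C3 = 3.
Cage d is given; hence R3C2 = 2.
Column 3 now contains 3; hence R3C3 = 1.
3 is placed in row 2; hence R2C1 = 2.
Row 3 now contains 2; hence R3C1 = 3.
Completed grid: 1 3 2 / 2 1 3 / 3 2 1.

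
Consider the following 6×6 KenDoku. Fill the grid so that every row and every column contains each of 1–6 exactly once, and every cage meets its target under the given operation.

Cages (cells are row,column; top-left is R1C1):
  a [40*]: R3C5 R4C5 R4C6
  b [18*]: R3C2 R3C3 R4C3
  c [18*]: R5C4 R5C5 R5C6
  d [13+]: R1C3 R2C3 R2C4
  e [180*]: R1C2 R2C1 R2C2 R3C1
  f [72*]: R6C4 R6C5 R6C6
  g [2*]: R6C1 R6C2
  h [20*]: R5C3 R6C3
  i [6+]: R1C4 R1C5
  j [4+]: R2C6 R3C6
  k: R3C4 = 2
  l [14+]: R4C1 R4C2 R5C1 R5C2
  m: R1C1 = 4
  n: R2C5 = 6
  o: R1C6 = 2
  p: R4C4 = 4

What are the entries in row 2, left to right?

3 4 2 5 6 1

Cage m is given; hence R1C1 = 4.
Cage o is given; hence R1C6 = 2.
Cage n is a single given cell, so R2C5 = 6.
K is a freebie; hence R3C4 = 2.
P is a freebie, leaving R4C4 = 4.
4 is placed in row 4, so R4C6 = 5.
Cage a has product 40, leaving R3C5 = 4.
Row 4 already has 5, which forces R4C5 = 2.
Column 5 now contains 4; hence R6C5 = 3.
3 is placed in column 5, so R5C5 = 1.
Row 6 already has 3; hence R6C4 = 6.
The 3 cells of cage f must have product 72, so R6C6 = 4.
The two cells of cage i must have sum 6; hence R1C4 = 1.
Column 5 already has 1, leaving R1C5 = 5.
Cage h's pair has product 20; hence R5C3 = 4.
Column 4 already has 6; hence R5C4 = 3.
Cage c has product 18, which forces R5C6 = 6.
Row 6 now contains 4; hence R6C3 = 5.
Row 1 already has 5; hence R1C3 = 6.
The 3 cells of cage d must have sum 13; hence R2C3 = 2.
Column 4 now contains 3, leaving R2C4 = 5.
Row 1 already has 6, leaving R1C2 = 3.
Cage e needs product 180, so R2C1 = 3.
Cage e needs product 180, which forces R2C2 = 4.
Row 2 now contains 3; hence R2C6 = 1.
Cage e has product 180, leaving R3C1 = 5.
The 3 cells of cage b must have product 18; hence R3C2 = 6.
Column 6 already has 1, so R3C6 = 3.
6 is placed in column 2; hence R4C2 = 1.
Row 4 already has 1; hence R4C3 = 3.
Column 1 already has 5, so R5C1 = 2.
Row 5 now contains 2; hence R5C2 = 5.
Column 1 already has 2; hence R6C1 = 1.
Column 2 already has 1, leaving R6C2 = 2.
Row 3 now contains 3; hence R3C3 = 1.
Row 4 already has 1, which forces R4C1 = 6.
Completed grid: 4 3 6 1 5 2 / 3 4 2 5 6 1 / 5 6 1 2 4 3 / 6 1 3 4 2 5 / 2 5 4 3 1 6 / 1 2 5 6 3 4.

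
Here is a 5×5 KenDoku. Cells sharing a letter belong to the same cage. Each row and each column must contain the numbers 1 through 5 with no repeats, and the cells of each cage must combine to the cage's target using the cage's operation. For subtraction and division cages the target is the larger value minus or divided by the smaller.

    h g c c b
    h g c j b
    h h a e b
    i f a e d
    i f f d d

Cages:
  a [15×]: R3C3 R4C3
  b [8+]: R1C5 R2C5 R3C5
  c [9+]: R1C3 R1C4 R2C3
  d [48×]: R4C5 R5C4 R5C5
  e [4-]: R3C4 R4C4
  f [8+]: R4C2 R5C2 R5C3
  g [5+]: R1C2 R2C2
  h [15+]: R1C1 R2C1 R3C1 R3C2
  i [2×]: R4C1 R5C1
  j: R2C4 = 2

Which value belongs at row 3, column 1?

J is a freebie; hence R2C4 = 2.
Cage d has product 48, leaving R4C5 = 4.
Cage d has product 48; hence R5C4 = 4.
Cage d needs product 48, leaving R5C5 = 3.
Row 4 needs a 3, and only R4C3 is open for it.
Cage c needs sum 9, which forces R1C4 = 3.
3 is placed in column 3, so R3C3 = 5.
Row 3 now contains 5; hence R3C4 = 1.
1 is placed in row 3, so R3C5 = 2.
Column 4 already has 1, which forces R4C4 = 5.
Cage h has sum 15, which forces R1C1 = 5.
Cage c has sum 9, so R1C3 = 2.
Row 1 already has 5, which forces R1C5 = 1.
Cage h needs sum 15; hence R2C1 = 3.
Cage c needs sum 9, leaving R2C3 = 4.
Column 5 now contains 1, leaving R2C5 = 5.
Cage h has sum 15; hence R3C1 = 4.
The 4 cells of cage h must have sum 15, so R3C2 = 3.
Cage f needs sum 8; hence R5C2 = 5.
2 is placed in column 3, leaving R5C3 = 1.
Row 1 already has 1, so R1C2 = 4.
Row 2 now contains 4, which forces R2C2 = 1.
The two cells of cage i must have product 2; hence R4C1 = 1.
Cage f needs sum 8, leaving R4C2 = 2.
Row 5 now contains 1; hence R5C1 = 2.
Completed grid: 5 4 2 3 1 / 3 1 4 2 5 / 4 3 5 1 2 / 1 2 3 5 4 / 2 5 1 4 3.

4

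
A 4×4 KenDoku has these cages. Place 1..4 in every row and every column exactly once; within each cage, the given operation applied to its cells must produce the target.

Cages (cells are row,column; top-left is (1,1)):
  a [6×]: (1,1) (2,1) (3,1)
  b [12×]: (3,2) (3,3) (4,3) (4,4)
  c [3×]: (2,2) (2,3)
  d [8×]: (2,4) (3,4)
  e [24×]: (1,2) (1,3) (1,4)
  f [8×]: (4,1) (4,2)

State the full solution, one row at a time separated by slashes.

In row 1, 1 can only go at (1,1), so (1,1) = 1.
Row 2 needs a 4, and only (2,4) is open for it.
Column 4 already has 4, so (3,4) = 2.
Column 4 already has 2, so (1,4) = 3.
Cage a has product 6, so (2,1) = 2.
Row 3 already has 2, leaving (3,1) = 3.
Column 1 already has 2; hence (4,1) = 4.
4 is placed in row 4, which forces (4,2) = 2.
Column 4 now contains 3, so (4,4) = 1.
2 is placed in column 2; hence (1,2) = 4.
Cage e needs product 24, leaving (1,3) = 2.
4 is placed in column 2, so (3,2) = 1.
1 is placed in row 3, which forces (3,3) = 4.
Row 4 now contains 1, which forces (4,3) = 3.
Column 2 already has 1, so (2,2) = 3.
Column 3 now contains 3; hence (2,3) = 1.

1 4 2 3 / 2 3 1 4 / 3 1 4 2 / 4 2 3 1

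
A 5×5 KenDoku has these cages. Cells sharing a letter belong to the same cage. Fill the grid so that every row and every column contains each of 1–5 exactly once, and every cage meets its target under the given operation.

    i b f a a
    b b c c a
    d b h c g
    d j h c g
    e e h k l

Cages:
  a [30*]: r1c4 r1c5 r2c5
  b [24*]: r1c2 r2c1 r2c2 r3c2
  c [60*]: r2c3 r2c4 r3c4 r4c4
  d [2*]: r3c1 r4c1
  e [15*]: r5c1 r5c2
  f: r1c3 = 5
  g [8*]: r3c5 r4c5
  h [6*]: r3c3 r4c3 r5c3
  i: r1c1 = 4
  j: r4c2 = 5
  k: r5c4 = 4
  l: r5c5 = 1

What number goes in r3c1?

Cage i is a single given cell, which forces r1c1 = 4.
Cage f is given, leaving r1c3 = 5.
Cage j is a single given cell, which forces r4c2 = 5.
Column 2 already has 5, so r5c2 = 3.
K is a freebie, which forces r5c4 = 4.
L is a freebie, which forces r5c5 = 1.
Cage b has product 24, leaving r2c1 = 3.
The 3 cells of cage a must have product 30, so r2c5 = 5.
Row 5 already has 3, leaving r5c1 = 5.
Row 5 now contains 1; hence r5c3 = 2.
2 is placed in column 3; hence r2c3 = 4.
5 is placed in row 2, leaving r2c4 = 1.
Cage c has product 60, leaving r3c4 = 5.
The 4 cells of cage c must have product 60, so r4c4 = 3.
Cage b has product 24, leaving r1c2 = 1.
Column 4 now contains 3, which forces r1c4 = 2.
Cage a has product 30; hence r1c5 = 3.
1 is placed in row 2, so r2c2 = 2.
Cage b has product 24, leaving r3c2 = 4.
The 3 cells of cage h must have product 6, so r3c3 = 3.
Row 3 now contains 4, leaving r3c5 = 2.
3 is placed in row 4, which forces r4c3 = 1.
2 is placed in column 5, so r4c5 = 4.
Row 3 now contains 2, so r3c1 = 1.
Row 4 already has 1, which forces r4c1 = 2.
Filled in: 4 1 5 2 3 / 3 2 4 1 5 / 1 4 3 5 2 / 2 5 1 3 4 / 5 3 2 4 1.

1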